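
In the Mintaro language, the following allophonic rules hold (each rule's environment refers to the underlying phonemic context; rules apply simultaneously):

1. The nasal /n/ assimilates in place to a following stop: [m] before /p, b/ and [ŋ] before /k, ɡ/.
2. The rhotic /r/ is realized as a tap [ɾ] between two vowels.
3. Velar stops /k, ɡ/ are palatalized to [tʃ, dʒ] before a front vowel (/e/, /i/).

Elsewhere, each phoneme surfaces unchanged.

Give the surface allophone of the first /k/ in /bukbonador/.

/k/ (between /u/ and /b/) is in the target of rule 3 but the environment (before a front vowel) is not met → [k].

[k]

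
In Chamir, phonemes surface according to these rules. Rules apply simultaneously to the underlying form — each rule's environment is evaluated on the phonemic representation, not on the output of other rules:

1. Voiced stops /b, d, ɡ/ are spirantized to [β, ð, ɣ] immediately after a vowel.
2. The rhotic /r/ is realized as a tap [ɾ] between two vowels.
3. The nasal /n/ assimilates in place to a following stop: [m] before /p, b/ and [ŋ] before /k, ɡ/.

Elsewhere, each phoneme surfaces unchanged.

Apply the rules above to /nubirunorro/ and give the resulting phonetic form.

[nuβiɾunorro]

/n/ (word-initial) is in the target of rule 3 but the environment (before a labial or velar stop) is not met → [n].
/u/ (between /n/ and /b/) is unaffected → [u].
/b/ meets the environment for rule 1 (immediately after a vowel) → [β].
/i/ (between /b/ and /r/) is unaffected → [i].
Rule 2 applies to /r/ (between /i/ and /u/: between two vowels) → [ɾ].
/u/ (between /r/ and /n/): no rule targets it → [u].
/n/ — between /u/ and /o/; rule 3 does not apply here → [n].
/o/ — not in any rule's target class → [o].
/r/ (between /o/ and /r/) fails the environment for rule 2, so it stays [r].
/r/ (between /r/ and /o/) is in the target of rule 2 but the environment (between two vowels) is not met → [r].
/o/ (word-final) is unaffected → [o].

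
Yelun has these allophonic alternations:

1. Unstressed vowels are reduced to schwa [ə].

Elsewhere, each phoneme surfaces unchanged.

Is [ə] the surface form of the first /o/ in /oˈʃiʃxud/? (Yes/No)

Yes

/o/ meets the environment for rule 1 (in an unstressed syllable) → [ə].
The actual realization is [ə], which matches [ə].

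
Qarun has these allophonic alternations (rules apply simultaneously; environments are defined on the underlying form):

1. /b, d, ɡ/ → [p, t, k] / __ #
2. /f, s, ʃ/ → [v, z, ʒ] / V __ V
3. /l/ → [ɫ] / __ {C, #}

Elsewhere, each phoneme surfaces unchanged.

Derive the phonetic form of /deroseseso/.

/d/ — word-initial; rule 1 does not apply here → [d].
/e/ (between /d/ and /r/): no rule targets it → [e].
/r/ stays [r].
/o/ (between /r/ and /s/): no rule targets it → [o].
/s/ (between /o/ and /e/) occurs between two vowels → [z] by rule 2.
/e/ — not in any rule's target class → [e].
/s/ meets the environment for rule 2 (between two vowels) → [z].
/e/ stays [e].
/s/ (between /e/ and /o/): between two vowels, so rule 2 applies → [z].
/o/ (word-final): no rule targets it → [o].

[derozezezo]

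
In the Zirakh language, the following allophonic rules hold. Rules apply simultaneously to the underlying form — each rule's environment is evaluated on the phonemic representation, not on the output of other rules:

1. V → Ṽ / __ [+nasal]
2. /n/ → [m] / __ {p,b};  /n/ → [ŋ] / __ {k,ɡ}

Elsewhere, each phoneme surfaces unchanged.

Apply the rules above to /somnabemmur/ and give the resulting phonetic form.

/o/ (between /s/ and /m/) occurs before a nasal consonant → [õ] by rule 1.
/n/ (between /m/ and /a/) is in the target of rule 2 but the environment (before a labial or velar stop) is not met → [n].
/a/ (between /n/ and /b/) is in the target of rule 1 but the environment (before a nasal consonant) is not met → [a].
/e/ (between /b/ and /m/): before a nasal consonant, so rule 1 applies → [ẽ].
/u/ (between /m/ and /r/) is in the target of rule 1 but the environment (before a nasal consonant) is not met → [u].

[sõmnabẽmmur]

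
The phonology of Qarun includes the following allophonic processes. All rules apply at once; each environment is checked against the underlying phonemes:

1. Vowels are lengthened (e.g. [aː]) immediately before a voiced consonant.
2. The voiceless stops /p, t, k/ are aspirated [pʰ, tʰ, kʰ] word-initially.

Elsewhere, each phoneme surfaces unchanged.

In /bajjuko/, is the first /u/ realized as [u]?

/u/ — between /j/ and /k/; rule 1 does not apply here → [u].
The actual realization is [u], which matches [u].

Yes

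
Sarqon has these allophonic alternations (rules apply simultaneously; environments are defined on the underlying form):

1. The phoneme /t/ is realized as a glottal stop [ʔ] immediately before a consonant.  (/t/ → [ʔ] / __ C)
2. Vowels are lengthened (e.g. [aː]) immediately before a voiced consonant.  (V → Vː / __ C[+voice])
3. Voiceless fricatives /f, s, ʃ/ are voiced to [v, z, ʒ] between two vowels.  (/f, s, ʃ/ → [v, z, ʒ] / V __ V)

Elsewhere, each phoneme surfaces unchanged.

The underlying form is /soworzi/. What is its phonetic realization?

/s/ (word-initial) fails the environment for rule 3, so it stays [s].
/o/ (between /s/ and /w/): before a voiced consonant, so rule 2 applies → [oː].
/w/ — not in any rule's target class → [w].
/o/ (between /w/ and /r/) occurs before a voiced consonant → [oː] by rule 2.
/r/ (between /o/ and /z/): no rule targets it → [r].
/z/ (between /r/ and /i/): no rule targets it → [z].
/i/ — word-final; rule 2 does not apply here → [i].

[soːwoːrzi]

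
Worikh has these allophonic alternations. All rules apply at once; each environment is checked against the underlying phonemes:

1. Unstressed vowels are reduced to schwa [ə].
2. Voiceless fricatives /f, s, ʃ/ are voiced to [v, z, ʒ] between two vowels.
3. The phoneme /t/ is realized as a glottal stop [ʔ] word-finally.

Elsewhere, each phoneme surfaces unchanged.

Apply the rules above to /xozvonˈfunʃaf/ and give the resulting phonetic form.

/x/ (word-initial) is unaffected → [x].
Rule 1 applies to /o/ (between /x/ and /z/: in an unstressed syllable) → [ə].
/z/ — not in any rule's target class → [z].
/v/ (between /z/ and /o/) is unaffected → [v].
/o/ (between /v/ and /n/): in an unstressed syllable, so rule 1 applies → [ə].
/n/ — not in any rule's target class → [n].
/f/ (between /n/ and /u/) is in the target of rule 2 but the environment (between two vowels) is not met → [f].
/u/ (between /f/ and /n/): rule 1 targets it, but not in an unstressed syllable → unchanged [u].
/n/ (between /u/ and /ʃ/) is unaffected → [n].
/ʃ/ — between /n/ and /a/; rule 2 does not apply here → [ʃ].
/a/ (between /ʃ/ and /f/): in an unstressed syllable, so rule 1 applies → [ə].
/f/ (word-final) is in the target of rule 2 but the environment (between two vowels) is not met → [f].

[xəzvənˈfunʃəf]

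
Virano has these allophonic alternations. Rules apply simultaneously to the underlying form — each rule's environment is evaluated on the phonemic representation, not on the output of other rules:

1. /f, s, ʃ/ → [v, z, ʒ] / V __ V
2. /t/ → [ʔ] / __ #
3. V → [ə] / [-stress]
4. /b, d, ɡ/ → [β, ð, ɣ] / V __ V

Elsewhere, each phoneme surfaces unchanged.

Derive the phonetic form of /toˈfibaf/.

/t/ (word-initial) is in the target of rule 2 but the environment (word-finally) is not met → [t].
/o/ meets the environment for rule 3 (in an unstressed syllable) → [ə].
/f/ (between /o/ and /i/): between two vowels, so rule 1 applies → [v].
/i/ (between /f/ and /b/): rule 3 targets it, but not in an unstressed syllable → unchanged [i].
Rule 4 applies to /b/ (between /i/ and /a/: between two vowels) → [β].
Rule 3 applies to /a/ (between /b/ and /f/: in an unstressed syllable) → [ə].
/f/ (word-final) fails the environment for rule 1, so it stays [f].

[təˈviβəf]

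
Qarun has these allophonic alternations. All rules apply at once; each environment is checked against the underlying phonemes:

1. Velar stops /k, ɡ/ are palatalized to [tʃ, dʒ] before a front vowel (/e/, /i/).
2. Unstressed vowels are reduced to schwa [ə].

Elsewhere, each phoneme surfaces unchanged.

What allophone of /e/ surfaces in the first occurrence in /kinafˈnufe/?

[ə]

Rule 2 applies to /e/ (word-final: in an unstressed syllable) → [ə].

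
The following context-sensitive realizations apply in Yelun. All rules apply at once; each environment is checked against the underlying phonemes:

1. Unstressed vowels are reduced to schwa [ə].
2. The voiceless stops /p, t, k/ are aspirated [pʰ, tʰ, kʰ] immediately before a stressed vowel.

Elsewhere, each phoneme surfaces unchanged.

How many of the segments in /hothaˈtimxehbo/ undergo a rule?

Segments that undergo a rule: /o/ → [ə] (rule 1); /a/ → [ə] (rule 1); /t/ → [tʰ] (rule 2); /e/ → [ə] (rule 1); /o/ → [ə] (rule 1).
All other segments surface unchanged.

5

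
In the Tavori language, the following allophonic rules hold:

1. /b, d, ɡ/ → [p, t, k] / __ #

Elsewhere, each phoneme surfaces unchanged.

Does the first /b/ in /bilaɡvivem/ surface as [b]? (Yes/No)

Yes

/b/ (word-initial) fails the environment for rule 1, so it stays [b].
The actual realization is [b], which matches [b].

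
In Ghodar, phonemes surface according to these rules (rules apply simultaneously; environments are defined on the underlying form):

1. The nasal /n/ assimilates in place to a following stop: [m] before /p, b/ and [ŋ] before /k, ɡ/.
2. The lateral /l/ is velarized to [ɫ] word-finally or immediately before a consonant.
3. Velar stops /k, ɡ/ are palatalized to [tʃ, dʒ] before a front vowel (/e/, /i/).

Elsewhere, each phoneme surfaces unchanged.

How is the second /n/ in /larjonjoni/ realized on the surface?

[n]

/n/ (between /o/ and /i/) is in the target of rule 1 but the environment (before a labial or velar stop) is not met → [n].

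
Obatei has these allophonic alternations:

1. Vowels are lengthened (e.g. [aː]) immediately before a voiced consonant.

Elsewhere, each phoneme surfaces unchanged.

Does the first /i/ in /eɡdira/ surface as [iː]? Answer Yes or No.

/i/ — between /d/ and /r/, before a voiced consonant — surfaces as [iː] (rule 1).
The actual realization is [iː], which matches [iː].

Yes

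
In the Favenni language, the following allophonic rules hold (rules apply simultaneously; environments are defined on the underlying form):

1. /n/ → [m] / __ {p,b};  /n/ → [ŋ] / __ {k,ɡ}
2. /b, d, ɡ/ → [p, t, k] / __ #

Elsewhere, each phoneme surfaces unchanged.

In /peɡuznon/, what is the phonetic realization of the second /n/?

/n/ — word-final; rule 1 does not apply here → [n].

[n]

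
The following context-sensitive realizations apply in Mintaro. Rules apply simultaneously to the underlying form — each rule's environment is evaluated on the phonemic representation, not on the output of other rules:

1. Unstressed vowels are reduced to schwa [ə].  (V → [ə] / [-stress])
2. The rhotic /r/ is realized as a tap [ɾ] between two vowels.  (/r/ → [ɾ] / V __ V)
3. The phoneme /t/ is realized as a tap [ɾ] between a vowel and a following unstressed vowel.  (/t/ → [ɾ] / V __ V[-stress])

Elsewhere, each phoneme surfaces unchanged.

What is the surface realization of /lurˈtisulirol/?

[lərˈtisələɾəl]

/u/ — between /l/ and /r/, in an unstressed syllable — surfaces as [ə] (rule 1).
/r/ (between /u/ and /t/) fails the environment for rule 2, so it stays [r].
/t/ (between /r/ and /i/) fails the environment for rule 3, so it stays [t].
/i/ (between /t/ and /s/) fails the environment for rule 1, so it stays [i].
/u/ (between /s/ and /l/): in an unstressed syllable, so rule 1 applies → [ə].
/i/ (between /l/ and /r/) occurs in an unstressed syllable → [ə] by rule 1.
/r/ meets the environment for rule 2 (between two vowels) → [ɾ].
/o/ — between /r/ and /l/, in an unstressed syllable — surfaces as [ə] (rule 1).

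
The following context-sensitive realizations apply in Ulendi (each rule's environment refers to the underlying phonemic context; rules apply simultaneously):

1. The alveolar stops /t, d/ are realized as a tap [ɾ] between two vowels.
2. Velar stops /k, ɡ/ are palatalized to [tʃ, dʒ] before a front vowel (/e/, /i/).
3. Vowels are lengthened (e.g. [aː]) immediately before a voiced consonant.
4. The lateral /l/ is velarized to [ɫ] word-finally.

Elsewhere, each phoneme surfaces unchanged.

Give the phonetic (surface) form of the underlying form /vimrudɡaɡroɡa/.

/v/ — not in any rule's target class → [v].
Rule 3 applies to /i/ (between /v/ and /m/: before a voiced consonant) → [iː].
/m/ — not in any rule's target class → [m].
/r/ (between /m/ and /u/) is unaffected → [r].
/u/ — between /r/ and /d/, before a voiced consonant — surfaces as [uː] (rule 3).
/d/ (between /u/ and /ɡ/) fails the environment for rule 1, so it stays [d].
/ɡ/ — between /d/ and /a/; rule 2 does not apply here → [ɡ].
/a/ — between /ɡ/ and /ɡ/, before a voiced consonant — surfaces as [aː] (rule 3).
/ɡ/ (between /a/ and /r/) is in the target of rule 2 but the environment (before a front vowel) is not met → [ɡ].
/r/ stays [r].
/o/ (between /r/ and /ɡ/): before a voiced consonant, so rule 3 applies → [oː].
/ɡ/ — between /o/ and /a/; rule 2 does not apply here → [ɡ].
/a/ (word-final) is in the target of rule 3 but the environment (before a voiced consonant) is not met → [a].

[viːmruːdɡaːɡroːɡa]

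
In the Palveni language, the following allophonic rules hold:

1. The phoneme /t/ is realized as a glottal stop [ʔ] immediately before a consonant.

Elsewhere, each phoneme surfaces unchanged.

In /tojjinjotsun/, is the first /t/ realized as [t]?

/t/ (word-initial) is in the target of rule 1 but the environment (immediately before a consonant) is not met → [t].
The actual realization is [t], which matches [t].

Yes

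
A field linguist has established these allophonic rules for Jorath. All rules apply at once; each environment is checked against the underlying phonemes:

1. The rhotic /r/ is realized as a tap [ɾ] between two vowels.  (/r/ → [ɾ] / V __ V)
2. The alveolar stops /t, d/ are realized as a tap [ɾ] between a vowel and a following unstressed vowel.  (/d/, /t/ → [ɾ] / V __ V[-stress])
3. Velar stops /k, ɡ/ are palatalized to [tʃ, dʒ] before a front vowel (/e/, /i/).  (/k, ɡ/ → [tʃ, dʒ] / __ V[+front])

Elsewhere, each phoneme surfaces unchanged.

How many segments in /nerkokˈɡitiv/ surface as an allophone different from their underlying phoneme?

2

Segments that undergo a rule: /ɡ/ → [dʒ] (rule 3); /t/ → [ɾ] (rule 2).
All other segments surface unchanged.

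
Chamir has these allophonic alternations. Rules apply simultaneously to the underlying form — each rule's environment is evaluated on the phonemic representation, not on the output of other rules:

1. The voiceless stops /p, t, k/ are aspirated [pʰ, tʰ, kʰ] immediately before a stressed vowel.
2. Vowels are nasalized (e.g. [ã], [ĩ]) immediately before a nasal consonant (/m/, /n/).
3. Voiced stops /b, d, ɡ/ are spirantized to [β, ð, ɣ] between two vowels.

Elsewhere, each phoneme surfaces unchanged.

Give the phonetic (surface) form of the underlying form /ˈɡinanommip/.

[ˈɡĩnãnõmmip]

/ɡ/ (word-initial) fails the environment for rule 3, so it stays [ɡ].
/i/ meets the environment for rule 2 (before a nasal consonant) → [ĩ].
/n/ — not in any rule's target class → [n].
/a/ — between /n/ and /n/, before a nasal consonant — surfaces as [ã] (rule 2).
/n/ (between /a/ and /o/) is unaffected → [n].
Rule 2 applies to /o/ (between /n/ and /m/: before a nasal consonant) → [õ].
/m/ stays [m].
/m/ (between /m/ and /i/): no rule targets it → [m].
/i/ (between /m/ and /p/) fails the environment for rule 2, so it stays [i].
/p/ (word-final) is in the target of rule 1 but the environment (immediately before a stressed vowel) is not met → [p].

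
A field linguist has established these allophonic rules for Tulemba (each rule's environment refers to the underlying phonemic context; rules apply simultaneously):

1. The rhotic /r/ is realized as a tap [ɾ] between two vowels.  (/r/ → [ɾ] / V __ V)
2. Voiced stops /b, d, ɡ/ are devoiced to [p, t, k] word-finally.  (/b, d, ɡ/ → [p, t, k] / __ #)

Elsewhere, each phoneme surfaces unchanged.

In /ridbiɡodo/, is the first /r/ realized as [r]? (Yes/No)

/r/ — word-initial; rule 1 does not apply here → [r].
The actual realization is [r], which matches [r].

Yes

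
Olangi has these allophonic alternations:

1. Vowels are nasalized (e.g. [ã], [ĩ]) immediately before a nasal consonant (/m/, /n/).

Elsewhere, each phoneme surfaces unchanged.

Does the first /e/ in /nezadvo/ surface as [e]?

/e/ (between /n/ and /z/): rule 1 targets it, but not before a nasal consonant → unchanged [e].
The actual realization is [e], which matches [e].

Yes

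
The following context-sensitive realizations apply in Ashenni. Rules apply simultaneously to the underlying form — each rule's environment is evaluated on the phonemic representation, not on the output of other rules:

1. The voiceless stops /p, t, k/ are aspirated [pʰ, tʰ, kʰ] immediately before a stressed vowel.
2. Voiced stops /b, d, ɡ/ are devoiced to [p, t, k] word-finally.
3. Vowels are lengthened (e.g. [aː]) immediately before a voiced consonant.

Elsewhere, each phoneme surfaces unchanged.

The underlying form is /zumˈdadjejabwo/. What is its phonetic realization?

/u/ — between /z/ and /m/, before a voiced consonant — surfaces as [uː] (rule 3).
/d/ (between /m/ and /a/): rule 2 targets it, but not word-finally → unchanged [d].
/a/ (between /d/ and /d/): before a voiced consonant, so rule 3 applies → [aː].
/d/ (between /a/ and /j/) is in the target of rule 2 but the environment (word-finally) is not met → [d].
/e/ — between /j/ and /j/, before a voiced consonant — surfaces as [eː] (rule 3).
/a/ (between /j/ and /b/): before a voiced consonant, so rule 3 applies → [aː].
/b/ (between /a/ and /w/) is in the target of rule 2 but the environment (word-finally) is not met → [b].
/o/ — word-final; rule 3 does not apply here → [o].

[zuːmˈdaːdjeːjaːbwo]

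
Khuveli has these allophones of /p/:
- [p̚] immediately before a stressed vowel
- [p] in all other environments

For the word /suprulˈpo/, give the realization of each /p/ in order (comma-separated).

[p], [p̚]

Occurrence 1 (position 3): no conditioning environment matches → elsewhere allophone [p].
Occurrence 2 (position 7): immediately before a stressed vowel → [p̚].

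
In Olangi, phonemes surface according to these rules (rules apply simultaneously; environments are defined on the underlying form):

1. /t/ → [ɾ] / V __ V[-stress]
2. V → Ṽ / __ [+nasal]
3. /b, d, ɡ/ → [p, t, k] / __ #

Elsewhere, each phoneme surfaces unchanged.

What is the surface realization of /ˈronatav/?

[ˈrõnaɾav]

/o/ meets the environment for rule 2 (before a nasal consonant) → [õ].
/a/ (between /n/ and /t/) fails the environment for rule 2, so it stays [a].
/t/ meets the environment for rule 1 (between a vowel and a following unstressed vowel) → [ɾ].
/a/ (between /t/ and /v/): rule 2 targets it, but not before a nasal consonant → unchanged [a].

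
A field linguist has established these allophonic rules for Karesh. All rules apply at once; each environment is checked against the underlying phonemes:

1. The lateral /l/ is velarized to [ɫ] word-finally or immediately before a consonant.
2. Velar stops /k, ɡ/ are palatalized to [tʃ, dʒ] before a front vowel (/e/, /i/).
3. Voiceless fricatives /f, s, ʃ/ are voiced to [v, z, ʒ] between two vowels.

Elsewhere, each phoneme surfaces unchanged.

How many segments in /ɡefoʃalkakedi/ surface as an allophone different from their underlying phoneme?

Segments that undergo a rule: /ɡ/ → [dʒ] (rule 2); /f/ → [v] (rule 3); /ʃ/ → [ʒ] (rule 3); /l/ → [ɫ] (rule 1); /k/ → [tʃ] (rule 2).
All other segments surface unchanged.

5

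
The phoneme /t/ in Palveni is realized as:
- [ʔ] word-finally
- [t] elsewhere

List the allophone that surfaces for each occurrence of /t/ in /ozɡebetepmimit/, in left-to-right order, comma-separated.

[t], [ʔ]

Occurrence 1 (position 7): no conditioning environment matches → elsewhere allophone [t].
Occurrence 2 (position 14): word-finally → [ʔ].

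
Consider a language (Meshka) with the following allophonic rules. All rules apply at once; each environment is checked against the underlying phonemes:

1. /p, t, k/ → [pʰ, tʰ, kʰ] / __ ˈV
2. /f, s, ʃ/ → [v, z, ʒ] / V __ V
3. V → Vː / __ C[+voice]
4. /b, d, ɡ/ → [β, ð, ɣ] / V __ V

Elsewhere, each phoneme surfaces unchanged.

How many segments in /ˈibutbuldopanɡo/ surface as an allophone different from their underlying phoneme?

4

Segments that undergo a rule: /i/ → [iː] (rule 3); /b/ → [β] (rule 4); /u/ → [uː] (rule 3); /a/ → [aː] (rule 3).
All other segments surface unchanged.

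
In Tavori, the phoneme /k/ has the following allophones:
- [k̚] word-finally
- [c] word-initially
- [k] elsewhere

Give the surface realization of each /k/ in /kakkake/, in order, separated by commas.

Occurrence 1 (position 1): word-initially → [c].
Occurrence 2 (position 3): no conditioning environment matches → elsewhere allophone [k].
Occurrence 3 (position 4): no conditioning environment matches → elsewhere allophone [k].
Occurrence 4 (position 6): no conditioning environment matches → elsewhere allophone [k].

[c], [k], [k], [k]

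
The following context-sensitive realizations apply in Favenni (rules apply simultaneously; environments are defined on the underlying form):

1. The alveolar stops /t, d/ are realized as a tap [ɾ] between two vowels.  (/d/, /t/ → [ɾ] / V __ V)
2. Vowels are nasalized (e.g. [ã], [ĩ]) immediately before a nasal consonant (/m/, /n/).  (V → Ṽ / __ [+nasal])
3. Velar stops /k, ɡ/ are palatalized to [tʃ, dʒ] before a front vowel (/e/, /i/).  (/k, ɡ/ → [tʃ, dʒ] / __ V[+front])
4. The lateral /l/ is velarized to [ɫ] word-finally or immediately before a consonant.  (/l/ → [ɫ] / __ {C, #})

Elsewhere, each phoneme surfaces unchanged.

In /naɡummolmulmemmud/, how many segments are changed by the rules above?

4

Segments that undergo a rule: /u/ → [ũ] (rule 2); /l/ → [ɫ] (rule 4); /l/ → [ɫ] (rule 4); /e/ → [ẽ] (rule 2).
All other segments surface unchanged.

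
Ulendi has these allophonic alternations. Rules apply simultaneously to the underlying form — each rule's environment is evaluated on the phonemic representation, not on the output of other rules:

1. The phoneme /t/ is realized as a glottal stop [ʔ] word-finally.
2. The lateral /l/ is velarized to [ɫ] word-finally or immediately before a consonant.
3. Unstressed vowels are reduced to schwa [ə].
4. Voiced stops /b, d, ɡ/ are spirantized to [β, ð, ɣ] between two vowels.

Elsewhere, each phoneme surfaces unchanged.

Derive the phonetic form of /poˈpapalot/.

[pəˈpapələʔ]

/p/ stays [p].
Rule 3 applies to /o/ (between /p/ and /p/: in an unstressed syllable) → [ə].
/p/ (between /o/ and /a/): no rule targets it → [p].
/a/ — between /p/ and /p/; rule 3 does not apply here → [a].
/p/ — not in any rule's target class → [p].
/a/ (between /p/ and /l/): in an unstressed syllable, so rule 3 applies → [ə].
/l/ (between /a/ and /o/) is in the target of rule 2 but the environment (word-finally or immediately before a consonant) is not met → [l].
/o/ (between /l/ and /t/): in an unstressed syllable, so rule 3 applies → [ə].
Rule 1 applies to /t/ (word-final: word-finally) → [ʔ].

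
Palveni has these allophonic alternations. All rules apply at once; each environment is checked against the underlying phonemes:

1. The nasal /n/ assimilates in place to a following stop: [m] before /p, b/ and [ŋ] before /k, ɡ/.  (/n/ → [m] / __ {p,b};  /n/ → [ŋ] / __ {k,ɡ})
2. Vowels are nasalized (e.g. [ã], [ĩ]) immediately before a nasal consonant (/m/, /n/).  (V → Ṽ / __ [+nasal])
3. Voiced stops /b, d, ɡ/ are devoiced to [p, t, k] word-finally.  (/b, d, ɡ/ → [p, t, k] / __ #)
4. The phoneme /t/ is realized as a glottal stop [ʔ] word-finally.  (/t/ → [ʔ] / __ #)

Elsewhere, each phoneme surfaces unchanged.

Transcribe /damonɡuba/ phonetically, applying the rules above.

[dãmõŋɡuba]

/d/ (word-initial) is in the target of rule 3 but the environment (word-finally) is not met → [d].
/a/ (between /d/ and /m/) occurs before a nasal consonant → [ã] by rule 2.
/m/ — not in any rule's target class → [m].
/o/ (between /m/ and /n/): before a nasal consonant, so rule 2 applies → [õ].
/n/ (between /o/ and /ɡ/) occurs before a labial or velar stop → [ŋ] by rule 1.
/ɡ/ (between /n/ and /u/) is in the target of rule 3 but the environment (word-finally) is not met → [ɡ].
/u/ (between /ɡ/ and /b/): rule 2 targets it, but not before a nasal consonant → unchanged [u].
/b/ (between /u/ and /a/) fails the environment for rule 3, so it stays [b].
/a/ (word-final) is in the target of rule 2 but the environment (before a nasal consonant) is not met → [a].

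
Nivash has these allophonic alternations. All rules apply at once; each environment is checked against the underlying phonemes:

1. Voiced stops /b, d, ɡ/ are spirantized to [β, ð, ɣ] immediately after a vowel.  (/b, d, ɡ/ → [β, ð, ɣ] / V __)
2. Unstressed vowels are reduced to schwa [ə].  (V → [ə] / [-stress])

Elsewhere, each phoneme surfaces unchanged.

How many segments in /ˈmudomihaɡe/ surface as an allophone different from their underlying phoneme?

Segments that undergo a rule: /d/ → [ð] (rule 1); /o/ → [ə] (rule 2); /i/ → [ə] (rule 2); /a/ → [ə] (rule 2); /ɡ/ → [ɣ] (rule 1); /e/ → [ə] (rule 2).
All other segments surface unchanged.

6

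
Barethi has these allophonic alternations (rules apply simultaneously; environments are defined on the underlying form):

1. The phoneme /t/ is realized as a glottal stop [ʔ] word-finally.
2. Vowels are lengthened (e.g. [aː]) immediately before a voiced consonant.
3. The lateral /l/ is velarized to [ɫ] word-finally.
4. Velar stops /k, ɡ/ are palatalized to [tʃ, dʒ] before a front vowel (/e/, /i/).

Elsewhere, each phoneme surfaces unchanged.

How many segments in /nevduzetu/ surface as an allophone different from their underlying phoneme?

Segments that undergo a rule: /e/ → [eː] (rule 2); /u/ → [uː] (rule 2).
All other segments surface unchanged.

2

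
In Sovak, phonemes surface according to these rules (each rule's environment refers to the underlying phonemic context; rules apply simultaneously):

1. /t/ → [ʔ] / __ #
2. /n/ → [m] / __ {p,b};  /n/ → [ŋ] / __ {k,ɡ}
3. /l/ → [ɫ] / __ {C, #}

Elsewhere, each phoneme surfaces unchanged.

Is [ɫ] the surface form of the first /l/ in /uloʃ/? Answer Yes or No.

No

/l/ (between /u/ and /o/): rule 3 targets it, but not word-finally or immediately before a consonant → unchanged [l].
The actual realization is [l], not [ɫ].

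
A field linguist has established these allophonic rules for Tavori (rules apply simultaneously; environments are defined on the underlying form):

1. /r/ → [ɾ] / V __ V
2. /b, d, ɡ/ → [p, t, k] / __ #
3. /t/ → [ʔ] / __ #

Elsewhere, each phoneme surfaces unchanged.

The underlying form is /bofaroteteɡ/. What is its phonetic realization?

[bofaɾotetek]

/b/ (word-initial): rule 2 targets it, but not word-finally → unchanged [b].
/o/ (between /b/ and /f/): no rule targets it → [o].
/f/ stays [f].
/a/ stays [a].
/r/ meets the environment for rule 1 (between two vowels) → [ɾ].
/o/ — not in any rule's target class → [o].
/t/ (between /o/ and /e/): rule 3 targets it, but not word-finally → unchanged [t].
/e/ (between /t/ and /t/) is unaffected → [e].
/t/ (between /e/ and /e/) is in the target of rule 3 but the environment (word-finally) is not met → [t].
/e/ stays [e].
Rule 2 applies to /ɡ/ (word-final: word-finally) → [k].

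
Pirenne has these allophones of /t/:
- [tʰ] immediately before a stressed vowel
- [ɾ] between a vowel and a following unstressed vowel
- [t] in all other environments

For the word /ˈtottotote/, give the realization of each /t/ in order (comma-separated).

[tʰ], [t], [t], [ɾ], [ɾ]

Occurrence 1 (position 1): immediately before a stressed vowel → [tʰ].
Occurrence 2 (position 3): no conditioning environment matches → elsewhere allophone [t].
Occurrence 3 (position 4): no conditioning environment matches → elsewhere allophone [t].
Occurrence 4 (position 6): between a vowel and an unstressed vowel → [ɾ].
Occurrence 5 (position 8): between a vowel and an unstressed vowel → [ɾ].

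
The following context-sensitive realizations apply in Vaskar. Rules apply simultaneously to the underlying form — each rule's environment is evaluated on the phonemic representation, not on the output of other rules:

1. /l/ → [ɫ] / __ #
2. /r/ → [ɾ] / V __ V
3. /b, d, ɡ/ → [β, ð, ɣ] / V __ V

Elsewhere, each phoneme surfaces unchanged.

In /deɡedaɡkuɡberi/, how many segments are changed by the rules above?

3

Segments that undergo a rule: /ɡ/ → [ɣ] (rule 3); /d/ → [ð] (rule 3); /r/ → [ɾ] (rule 2).
All other segments surface unchanged.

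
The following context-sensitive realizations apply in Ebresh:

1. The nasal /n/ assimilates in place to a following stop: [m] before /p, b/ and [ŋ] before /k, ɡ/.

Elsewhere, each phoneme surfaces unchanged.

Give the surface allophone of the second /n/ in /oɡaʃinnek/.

/n/ — between /n/ and /e/; rule 1 does not apply here → [n].

[n]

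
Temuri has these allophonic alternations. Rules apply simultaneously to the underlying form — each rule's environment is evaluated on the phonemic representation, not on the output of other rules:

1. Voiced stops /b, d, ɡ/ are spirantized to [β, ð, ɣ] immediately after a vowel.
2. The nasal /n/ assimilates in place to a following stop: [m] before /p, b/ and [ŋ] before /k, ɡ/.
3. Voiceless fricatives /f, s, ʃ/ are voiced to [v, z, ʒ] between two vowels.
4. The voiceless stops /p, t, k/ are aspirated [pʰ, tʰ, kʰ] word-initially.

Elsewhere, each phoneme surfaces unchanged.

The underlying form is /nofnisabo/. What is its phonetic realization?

[nofnizaβo]

/n/ (word-initial): rule 2 targets it, but not before a labial or velar stop → unchanged [n].
/o/ (between /n/ and /f/): no rule targets it → [o].
/f/ (between /o/ and /n/): rule 3 targets it, but not between two vowels → unchanged [f].
/n/ (between /f/ and /i/) is in the target of rule 2 but the environment (before a labial or velar stop) is not met → [n].
/i/ (between /n/ and /s/): no rule targets it → [i].
/s/ meets the environment for rule 3 (between two vowels) → [z].
/a/ (between /s/ and /b/): no rule targets it → [a].
/b/ — between /a/ and /o/, immediately after a vowel — surfaces as [β] (rule 1).
/o/ stays [o].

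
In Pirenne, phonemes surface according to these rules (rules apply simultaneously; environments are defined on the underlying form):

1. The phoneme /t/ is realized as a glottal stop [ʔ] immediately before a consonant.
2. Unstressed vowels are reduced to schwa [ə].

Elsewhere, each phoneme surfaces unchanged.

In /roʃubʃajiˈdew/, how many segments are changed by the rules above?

Segments that undergo a rule: /o/ → [ə] (rule 2); /u/ → [ə] (rule 2); /a/ → [ə] (rule 2); /i/ → [ə] (rule 2).
All other segments surface unchanged.

4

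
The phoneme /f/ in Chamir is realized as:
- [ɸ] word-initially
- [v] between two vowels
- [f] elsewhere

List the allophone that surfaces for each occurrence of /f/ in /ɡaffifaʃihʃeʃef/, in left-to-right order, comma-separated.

Occurrence 1 (position 3): no conditioning environment matches → elsewhere allophone [f].
Occurrence 2 (position 4): no conditioning environment matches → elsewhere allophone [f].
Occurrence 3 (position 6): between two vowels → [v].
Occurrence 4 (position 15): no conditioning environment matches → elsewhere allophone [f].

[f], [f], [v], [f]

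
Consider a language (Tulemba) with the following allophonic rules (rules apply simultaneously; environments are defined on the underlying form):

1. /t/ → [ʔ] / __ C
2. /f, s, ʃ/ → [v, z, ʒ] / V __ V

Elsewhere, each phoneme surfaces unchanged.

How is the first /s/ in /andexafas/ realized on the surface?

/s/ (word-final) is in the target of rule 2 but the environment (between two vowels) is not met → [s].

[s]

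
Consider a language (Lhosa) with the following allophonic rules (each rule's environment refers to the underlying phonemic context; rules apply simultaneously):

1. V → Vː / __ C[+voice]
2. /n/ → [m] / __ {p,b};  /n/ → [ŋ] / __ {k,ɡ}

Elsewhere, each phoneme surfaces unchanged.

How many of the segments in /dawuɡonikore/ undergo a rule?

Segments that undergo a rule: /a/ → [aː] (rule 1); /u/ → [uː] (rule 1); /o/ → [oː] (rule 1); /o/ → [oː] (rule 1).
All other segments surface unchanged.

4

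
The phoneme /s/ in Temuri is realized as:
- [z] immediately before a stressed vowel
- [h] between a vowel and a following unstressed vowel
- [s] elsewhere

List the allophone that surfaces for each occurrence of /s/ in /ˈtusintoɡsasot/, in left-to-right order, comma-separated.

[h], [s], [h]

Occurrence 1 (position 3): between a vowel and a following unstressed vowel → [h].
Occurrence 2 (position 9): no conditioning environment matches → elsewhere allophone [s].
Occurrence 3 (position 11): between a vowel and a following unstressed vowel → [h].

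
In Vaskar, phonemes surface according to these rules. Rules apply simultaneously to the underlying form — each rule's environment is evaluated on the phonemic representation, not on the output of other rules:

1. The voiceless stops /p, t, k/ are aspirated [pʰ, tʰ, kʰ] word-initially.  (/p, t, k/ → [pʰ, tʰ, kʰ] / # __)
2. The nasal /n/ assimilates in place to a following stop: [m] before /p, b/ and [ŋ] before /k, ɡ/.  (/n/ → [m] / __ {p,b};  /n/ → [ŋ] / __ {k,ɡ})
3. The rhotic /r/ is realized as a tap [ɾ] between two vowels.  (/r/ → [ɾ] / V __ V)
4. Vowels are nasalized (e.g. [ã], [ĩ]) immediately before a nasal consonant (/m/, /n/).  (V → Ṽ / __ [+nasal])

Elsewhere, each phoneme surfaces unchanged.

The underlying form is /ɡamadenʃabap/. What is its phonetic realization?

[ɡãmadẽnʃabap]

/ɡ/ — not in any rule's target class → [ɡ].
/a/ (between /ɡ/ and /m/) occurs before a nasal consonant → [ã] by rule 4.
/m/ — not in any rule's target class → [m].
/a/ (between /m/ and /d/) is in the target of rule 4 but the environment (before a nasal consonant) is not met → [a].
/d/ stays [d].
/e/ (between /d/ and /n/) occurs before a nasal consonant → [ẽ] by rule 4.
/n/ (between /e/ and /ʃ/): rule 2 targets it, but not before a labial or velar stop → unchanged [n].
/ʃ/ (between /n/ and /a/): no rule targets it → [ʃ].
/a/ (between /ʃ/ and /b/) fails the environment for rule 4, so it stays [a].
/b/ (between /a/ and /a/) is unaffected → [b].
/a/ — between /b/ and /p/; rule 4 does not apply here → [a].
/p/ — word-final; rule 1 does not apply here → [p].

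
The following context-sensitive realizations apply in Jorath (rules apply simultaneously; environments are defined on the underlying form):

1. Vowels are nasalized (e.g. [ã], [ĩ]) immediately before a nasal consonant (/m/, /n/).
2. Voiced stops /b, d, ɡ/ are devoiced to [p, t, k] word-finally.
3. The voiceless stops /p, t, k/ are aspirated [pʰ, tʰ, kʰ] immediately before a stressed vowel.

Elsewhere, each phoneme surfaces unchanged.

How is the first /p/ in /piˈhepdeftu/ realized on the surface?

/p/ (word-initial) is in the target of rule 3 but the environment (immediately before a stressed vowel) is not met → [p].

[p]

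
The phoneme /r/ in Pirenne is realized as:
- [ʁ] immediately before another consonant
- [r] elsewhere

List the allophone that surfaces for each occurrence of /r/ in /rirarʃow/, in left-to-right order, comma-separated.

[r], [r], [ʁ]

Occurrence 1 (position 1): no conditioning environment matches → elsewhere allophone [r].
Occurrence 2 (position 3): no conditioning environment matches → elsewhere allophone [r].
Occurrence 3 (position 5): immediately before another consonant → [ʁ].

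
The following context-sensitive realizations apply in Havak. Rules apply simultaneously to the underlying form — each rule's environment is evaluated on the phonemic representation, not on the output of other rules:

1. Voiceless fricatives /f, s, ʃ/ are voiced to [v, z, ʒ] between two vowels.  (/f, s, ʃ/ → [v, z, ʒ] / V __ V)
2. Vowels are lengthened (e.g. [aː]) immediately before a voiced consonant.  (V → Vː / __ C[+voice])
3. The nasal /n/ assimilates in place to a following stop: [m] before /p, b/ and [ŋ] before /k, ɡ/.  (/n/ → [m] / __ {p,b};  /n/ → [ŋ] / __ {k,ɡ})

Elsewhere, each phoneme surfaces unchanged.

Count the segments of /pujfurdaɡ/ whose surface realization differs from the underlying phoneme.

3

Segments that undergo a rule: /u/ → [uː] (rule 2); /u/ → [uː] (rule 2); /a/ → [aː] (rule 2).
All other segments surface unchanged.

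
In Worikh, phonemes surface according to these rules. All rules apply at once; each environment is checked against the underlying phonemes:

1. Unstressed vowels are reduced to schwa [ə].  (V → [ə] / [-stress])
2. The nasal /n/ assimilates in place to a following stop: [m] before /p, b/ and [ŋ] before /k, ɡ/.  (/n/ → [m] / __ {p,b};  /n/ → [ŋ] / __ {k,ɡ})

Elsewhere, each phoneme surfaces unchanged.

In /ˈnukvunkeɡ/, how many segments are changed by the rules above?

3

Segments that undergo a rule: /u/ → [ə] (rule 1); /n/ → [ŋ] (rule 2); /e/ → [ə] (rule 1).
All other segments surface unchanged.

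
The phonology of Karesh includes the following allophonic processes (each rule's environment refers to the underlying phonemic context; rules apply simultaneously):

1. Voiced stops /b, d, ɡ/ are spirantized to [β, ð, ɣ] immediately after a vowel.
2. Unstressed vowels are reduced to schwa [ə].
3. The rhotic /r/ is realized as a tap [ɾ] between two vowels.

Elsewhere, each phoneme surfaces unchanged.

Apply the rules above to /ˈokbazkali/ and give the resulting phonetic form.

[ˈokbəzkələ]

/o/ (word-initial) fails the environment for rule 2, so it stays [o].
/b/ (between /k/ and /a/) fails the environment for rule 1, so it stays [b].
Rule 2 applies to /a/ (between /b/ and /z/: in an unstressed syllable) → [ə].
/a/ (between /k/ and /l/): in an unstressed syllable, so rule 2 applies → [ə].
/i/ (word-final): in an unstressed syllable, so rule 2 applies → [ə].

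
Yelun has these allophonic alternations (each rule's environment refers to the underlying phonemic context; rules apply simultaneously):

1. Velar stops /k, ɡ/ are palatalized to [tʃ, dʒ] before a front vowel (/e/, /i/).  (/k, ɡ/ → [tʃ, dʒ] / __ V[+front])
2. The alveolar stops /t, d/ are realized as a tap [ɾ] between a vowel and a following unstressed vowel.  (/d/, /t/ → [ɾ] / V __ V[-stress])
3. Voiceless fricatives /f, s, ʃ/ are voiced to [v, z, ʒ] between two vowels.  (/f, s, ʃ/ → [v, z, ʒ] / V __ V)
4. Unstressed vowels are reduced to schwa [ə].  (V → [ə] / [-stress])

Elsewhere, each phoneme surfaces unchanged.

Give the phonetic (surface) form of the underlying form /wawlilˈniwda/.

[wəwləlˈniwdə]

/w/ (word-initial): no rule targets it → [w].
/a/ meets the environment for rule 4 (in an unstressed syllable) → [ə].
/w/ stays [w].
/l/ (between /w/ and /i/): no rule targets it → [l].
Rule 4 applies to /i/ (between /l/ and /l/: in an unstressed syllable) → [ə].
/l/ stays [l].
/n/ (between /l/ and /i/) is unaffected → [n].
/i/ — between /n/ and /w/; rule 4 does not apply here → [i].
/w/ — not in any rule's target class → [w].
/d/ (between /w/ and /a/) is in the target of rule 2 but the environment (between a vowel and a following unstressed vowel) is not met → [d].
/a/ (word-final): in an unstressed syllable, so rule 4 applies → [ə].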